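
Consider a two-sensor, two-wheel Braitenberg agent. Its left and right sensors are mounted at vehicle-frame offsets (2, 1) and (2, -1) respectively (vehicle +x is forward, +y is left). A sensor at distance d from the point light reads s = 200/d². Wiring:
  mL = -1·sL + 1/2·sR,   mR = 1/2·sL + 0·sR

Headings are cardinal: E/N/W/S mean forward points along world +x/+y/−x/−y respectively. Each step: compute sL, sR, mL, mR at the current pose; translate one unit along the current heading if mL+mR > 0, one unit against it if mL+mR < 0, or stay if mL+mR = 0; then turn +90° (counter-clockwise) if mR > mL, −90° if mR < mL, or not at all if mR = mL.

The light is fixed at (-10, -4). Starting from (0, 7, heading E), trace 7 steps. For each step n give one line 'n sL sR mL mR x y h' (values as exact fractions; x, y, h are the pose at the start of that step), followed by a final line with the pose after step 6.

0 25/36 50/61 -625/2196 25/72 0 7 E
1 200/269 200/313 -35700/84197 100/269 1 7 N
2 100/81 100/101 -6050/8181 50/81 1 6 W
3 200/233 40/37 -2740/8621 100/233 2 6 S
4 25/37 10/13 -140/481 25/74 2 5 E
5 40/53 200/317 -7380/16801 20/53 3 5 N
6 20/17 100/101 -1170/1717 10/17 3 4 W
final 4 4 S

n=0: pose=(0,7,E); sL=25/36, sR=50/61; mL=-625/2196, mR=25/72; mL+mR=275/4392 → advance +1; mR−mL=925/1464 → turn +1·90°
n=1: pose=(1,7,N); sL=200/269, sR=200/313; mL=-35700/84197, mR=100/269; mL+mR=-4400/84197 → advance -1; mR−mL=67000/84197 → turn +1·90°
n=2: pose=(1,6,W); sL=100/81, sR=100/101; mL=-6050/8181, mR=50/81; mL+mR=-1000/8181 → advance -1; mR−mL=3700/2727 → turn +1·90°
n=3: pose=(2,6,S); sL=200/233, sR=40/37; mL=-2740/8621, mR=100/233; mL+mR=960/8621 → advance +1; mR−mL=6440/8621 → turn +1·90°
n=4: pose=(2,5,E); sL=25/37, sR=10/13; mL=-140/481, mR=25/74; mL+mR=45/962 → advance +1; mR−mL=605/962 → turn +1·90°
n=5: pose=(3,5,N); sL=40/53, sR=200/317; mL=-7380/16801, mR=20/53; mL+mR=-1040/16801 → advance -1; mR−mL=13720/16801 → turn +1·90°
n=6: pose=(3,4,W); sL=20/17, sR=100/101; mL=-1170/1717, mR=10/17; mL+mR=-160/1717 → advance -1; mR−mL=2180/1717 → turn +1·90°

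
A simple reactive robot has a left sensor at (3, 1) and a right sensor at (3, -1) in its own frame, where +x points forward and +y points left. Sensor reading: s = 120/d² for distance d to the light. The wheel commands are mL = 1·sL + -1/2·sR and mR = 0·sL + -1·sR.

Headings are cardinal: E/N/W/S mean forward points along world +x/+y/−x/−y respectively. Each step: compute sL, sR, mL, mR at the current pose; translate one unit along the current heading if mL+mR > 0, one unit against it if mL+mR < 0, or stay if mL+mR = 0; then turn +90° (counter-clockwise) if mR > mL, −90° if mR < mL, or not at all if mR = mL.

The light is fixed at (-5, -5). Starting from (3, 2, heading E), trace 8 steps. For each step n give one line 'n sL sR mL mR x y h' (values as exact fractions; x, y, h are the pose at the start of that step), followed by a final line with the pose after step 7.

0 24/37 120/157 1548/5809 -120/157 3 2 E
1 3/2 30/13 9/26 -30/13 2 2 S
2 24/13 120/97 1548/1261 -120/97 2 3 W
3 12/17 60/101 702/1717 -60/101 3 3 N
4 24/37 120/157 1548/5809 -120/157 3 2 E
5 3/2 30/13 9/26 -30/13 2 2 S
6 24/13 120/97 1548/1261 -120/97 2 3 W
7 12/17 60/101 702/1717 -60/101 3 3 N
final 3 2 E

n=0: pose=(3,2,E); sL=24/37, sR=120/157; mL=1548/5809, mR=-120/157; mL+mR=-2892/5809 → advance -1; mR−mL=-5988/5809 → turn -1·90°
n=1: pose=(2,2,S); sL=3/2, sR=30/13; mL=9/26, mR=-30/13; mL+mR=-51/26 → advance -1; mR−mL=-69/26 → turn -1·90°
n=2: pose=(2,3,W); sL=24/13, sR=120/97; mL=1548/1261, mR=-120/97; mL+mR=-12/1261 → advance -1; mR−mL=-3108/1261 → turn -1·90°
n=3: pose=(3,3,N); sL=12/17, sR=60/101; mL=702/1717, mR=-60/101; mL+mR=-318/1717 → advance -1; mR−mL=-1722/1717 → turn -1·90°
n=4: pose=(3,2,E); sL=24/37, sR=120/157; mL=1548/5809, mR=-120/157; mL+mR=-2892/5809 → advance -1; mR−mL=-5988/5809 → turn -1·90°
n=5: pose=(2,2,S); sL=3/2, sR=30/13; mL=9/26, mR=-30/13; mL+mR=-51/26 → advance -1; mR−mL=-69/26 → turn -1·90°
n=6: pose=(2,3,W); sL=24/13, sR=120/97; mL=1548/1261, mR=-120/97; mL+mR=-12/1261 → advance -1; mR−mL=-3108/1261 → turn -1·90°
n=7: pose=(3,3,N); sL=12/17, sR=60/101; mL=702/1717, mR=-60/101; mL+mR=-318/1717 → advance -1; mR−mL=-1722/1717 → turn -1·90°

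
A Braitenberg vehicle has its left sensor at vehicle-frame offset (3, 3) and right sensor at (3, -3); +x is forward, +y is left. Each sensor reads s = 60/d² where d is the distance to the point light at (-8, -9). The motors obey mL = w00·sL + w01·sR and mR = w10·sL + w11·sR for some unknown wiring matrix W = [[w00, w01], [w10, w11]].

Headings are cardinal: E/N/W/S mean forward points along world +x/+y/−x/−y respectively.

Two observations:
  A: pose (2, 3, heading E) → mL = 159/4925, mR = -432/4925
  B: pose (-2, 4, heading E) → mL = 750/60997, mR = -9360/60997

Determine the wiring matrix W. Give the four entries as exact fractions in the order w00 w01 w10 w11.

1 -1/2 1 -1

obs A: pose=(2,3,E) → sL=30/197, sR=6/25, mL=159/4925, mR=-432/4925
obs B: pose=(-2,4,E) → sL=60/337, sR=60/181, mL=750/60997, mR=-9360/60997
sensor matrix S = [[30/197, 6/25], [60/337, 60/181]]; det S = 465696/60082045
solve [mL_A; mL_B] = S·[w00; w01] and [mR_A; mR_B] = S·[w10; w11]:
  w00 = 1, w01 = -1/2, w10 = 1, w11 = -1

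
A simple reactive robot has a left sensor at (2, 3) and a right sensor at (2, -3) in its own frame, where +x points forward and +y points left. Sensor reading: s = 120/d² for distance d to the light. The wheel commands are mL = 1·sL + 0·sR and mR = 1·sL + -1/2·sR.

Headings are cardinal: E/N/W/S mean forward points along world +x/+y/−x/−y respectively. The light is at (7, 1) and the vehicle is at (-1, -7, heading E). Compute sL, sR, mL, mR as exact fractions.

120/61 120/157 120/61 15180/9577

left sensor world pos  = (1, -4); dL² = 61
right sensor world pos = (1, -10); dR² = 157
sL = 120/61 = 120/61
sR = 120/157 = 120/157
mL = 1·sL + 0·sR = 120/61
mR = 1·sL + -1/2·sR = 15180/9577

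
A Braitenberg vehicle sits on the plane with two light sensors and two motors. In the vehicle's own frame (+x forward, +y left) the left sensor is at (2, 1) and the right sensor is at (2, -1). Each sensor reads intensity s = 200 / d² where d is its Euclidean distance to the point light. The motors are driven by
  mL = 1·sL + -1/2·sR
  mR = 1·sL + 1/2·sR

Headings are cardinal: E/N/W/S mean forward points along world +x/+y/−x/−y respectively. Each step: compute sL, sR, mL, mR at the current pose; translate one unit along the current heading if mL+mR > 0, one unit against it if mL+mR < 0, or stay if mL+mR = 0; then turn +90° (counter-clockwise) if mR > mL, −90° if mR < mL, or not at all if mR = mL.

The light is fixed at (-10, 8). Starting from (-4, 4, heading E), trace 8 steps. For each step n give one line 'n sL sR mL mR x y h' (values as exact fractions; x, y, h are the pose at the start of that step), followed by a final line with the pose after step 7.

n=0: pose=(-4,4,E); sL=200/73, sR=200/89; mL=10500/6497, mR=25100/6497; mL+mR=400/73 → advance +1; mR−mL=200/89 → turn +1·90°
n=1: pose=(-3,4,N); sL=5, sR=50/17; mL=60/17, mR=110/17; mL+mR=10 → advance +1; mR−mL=50/17 → turn +1·90°
n=2: pose=(-3,5,W); sL=200/41, sR=200/29; mL=1700/1189, mR=9900/1189; mL+mR=400/41 → advance +1; mR−mL=200/29 → turn +1·90°
n=3: pose=(-4,5,S); sL=100/37, sR=4; mL=26/37, mR=174/37; mL+mR=200/37 → advance +1; mR−mL=4 → turn +1·90°
n=4: pose=(-4,4,E); sL=200/73, sR=200/89; mL=10500/6497, mR=25100/6497; mL+mR=400/73 → advance +1; mR−mL=200/89 → turn +1·90°
n=5: pose=(-3,4,N); sL=5, sR=50/17; mL=60/17, mR=110/17; mL+mR=10 → advance +1; mR−mL=50/17 → turn +1·90°
n=6: pose=(-3,5,W); sL=200/41, sR=200/29; mL=1700/1189, mR=9900/1189; mL+mR=400/41 → advance +1; mR−mL=200/29 → turn +1·90°
n=7: pose=(-4,5,S); sL=100/37, sR=4; mL=26/37, mR=174/37; mL+mR=200/37 → advance +1; mR−mL=4 → turn +1·90°

0 200/73 200/89 10500/6497 25100/6497 -4 4 E
1 5 50/17 60/17 110/17 -3 4 N
2 200/41 200/29 1700/1189 9900/1189 -3 5 W
3 100/37 4 26/37 174/37 -4 5 S
4 200/73 200/89 10500/6497 25100/6497 -4 4 E
5 5 50/17 60/17 110/17 -3 4 N
6 200/41 200/29 1700/1189 9900/1189 -3 5 W
7 100/37 4 26/37 174/37 -4 5 S
final -4 4 E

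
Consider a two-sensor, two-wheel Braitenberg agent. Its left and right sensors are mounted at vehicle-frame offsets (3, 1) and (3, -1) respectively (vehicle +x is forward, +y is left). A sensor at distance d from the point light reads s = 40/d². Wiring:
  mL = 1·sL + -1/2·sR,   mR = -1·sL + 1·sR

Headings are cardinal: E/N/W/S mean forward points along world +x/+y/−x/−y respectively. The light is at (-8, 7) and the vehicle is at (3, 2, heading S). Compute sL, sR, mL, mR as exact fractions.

left sensor world pos  = (4, -1); dL² = 208
right sensor world pos = (2, -1); dR² = 164
sL = 40/208 = 5/26
sR = 40/164 = 10/41
mL = 1·sL + -1/2·sR = 75/1066
mR = -1·sL + 1·sR = 55/1066

5/26 10/41 75/1066 55/1066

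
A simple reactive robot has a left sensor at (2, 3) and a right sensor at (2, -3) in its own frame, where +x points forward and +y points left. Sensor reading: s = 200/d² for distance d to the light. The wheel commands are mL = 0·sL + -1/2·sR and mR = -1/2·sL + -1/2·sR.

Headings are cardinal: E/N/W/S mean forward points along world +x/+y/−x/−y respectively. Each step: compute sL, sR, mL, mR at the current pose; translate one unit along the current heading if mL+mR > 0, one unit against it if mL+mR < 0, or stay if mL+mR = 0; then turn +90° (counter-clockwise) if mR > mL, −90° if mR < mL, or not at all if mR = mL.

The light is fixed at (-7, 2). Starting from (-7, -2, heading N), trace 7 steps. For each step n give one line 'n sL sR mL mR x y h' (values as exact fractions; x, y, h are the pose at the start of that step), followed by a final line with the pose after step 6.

n=0: pose=(-7,-2,N); sL=200/13, sR=200/13; mL=-100/13, mR=-200/13; mL+mR=-300/13 → advance -1; mR−mL=-100/13 → turn -1·90°
n=1: pose=(-7,-3,E); sL=25, sR=50/17; mL=-25/17, mR=-475/34; mL+mR=-525/34 → advance -1; mR−mL=-25/2 → turn -1·90°
n=2: pose=(-8,-3,S); sL=200/53, sR=40/13; mL=-20/13, mR=-2360/689; mL+mR=-3420/689 → advance -1; mR−mL=-100/53 → turn -1·90°
n=3: pose=(-8,-2,W); sL=100/29, sR=20; mL=-10, mR=-340/29; mL+mR=-630/29 → advance -1; mR−mL=-50/29 → turn -1·90°
n=4: pose=(-7,-2,N); sL=200/13, sR=200/13; mL=-100/13, mR=-200/13; mL+mR=-300/13 → advance -1; mR−mL=-100/13 → turn -1·90°
n=5: pose=(-7,-3,E); sL=25, sR=50/17; mL=-25/17, mR=-475/34; mL+mR=-525/34 → advance -1; mR−mL=-25/2 → turn -1·90°
n=6: pose=(-8,-3,S); sL=200/53, sR=40/13; mL=-20/13, mR=-2360/689; mL+mR=-3420/689 → advance -1; mR−mL=-100/53 → turn -1·90°

0 200/13 200/13 -100/13 -200/13 -7 -2 N
1 25 50/17 -25/17 -475/34 -7 -3 E
2 200/53 40/13 -20/13 -2360/689 -8 -3 S
3 100/29 20 -10 -340/29 -8 -2 W
4 200/13 200/13 -100/13 -200/13 -7 -2 N
5 25 50/17 -25/17 -475/34 -7 -3 E
6 200/53 40/13 -20/13 -2360/689 -8 -3 S
final -8 -2 W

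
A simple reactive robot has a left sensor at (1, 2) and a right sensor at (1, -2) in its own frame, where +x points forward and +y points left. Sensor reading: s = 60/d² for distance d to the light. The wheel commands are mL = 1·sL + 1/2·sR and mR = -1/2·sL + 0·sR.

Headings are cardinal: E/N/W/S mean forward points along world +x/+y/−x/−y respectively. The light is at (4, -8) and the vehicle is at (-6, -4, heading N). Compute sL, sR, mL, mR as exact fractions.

left sensor world pos  = (-8, -3); dL² = 169
right sensor world pos = (-4, -3); dR² = 89
sL = 60/169 = 60/169
sR = 60/89 = 60/89
mL = 1·sL + 1/2·sR = 10410/15041
mR = -1/2·sL + 0·sR = -30/169

60/169 60/89 10410/15041 -30/169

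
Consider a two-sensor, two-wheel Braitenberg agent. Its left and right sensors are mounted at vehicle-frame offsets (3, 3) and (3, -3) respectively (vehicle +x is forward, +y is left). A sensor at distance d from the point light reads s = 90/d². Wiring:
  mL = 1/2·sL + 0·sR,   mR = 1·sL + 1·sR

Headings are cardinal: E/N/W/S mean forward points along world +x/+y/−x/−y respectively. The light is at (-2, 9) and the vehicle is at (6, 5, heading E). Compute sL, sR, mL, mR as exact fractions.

45/61 9/17 45/122 1314/1037

left sensor world pos  = (9, 8); dL² = 122
right sensor world pos = (9, 2); dR² = 170
sL = 90/122 = 45/61
sR = 90/170 = 9/17
mL = 1/2·sL + 0·sR = 45/122
mR = 1·sL + 1·sR = 1314/1037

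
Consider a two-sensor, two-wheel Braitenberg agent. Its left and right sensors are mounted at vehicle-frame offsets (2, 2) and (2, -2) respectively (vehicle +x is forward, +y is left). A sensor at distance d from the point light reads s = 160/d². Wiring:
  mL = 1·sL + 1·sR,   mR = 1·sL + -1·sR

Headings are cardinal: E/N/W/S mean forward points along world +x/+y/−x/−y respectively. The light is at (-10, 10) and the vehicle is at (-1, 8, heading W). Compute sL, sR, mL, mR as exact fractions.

left sensor world pos  = (-3, 6); dL² = 65
right sensor world pos = (-3, 10); dR² = 49
sL = 160/65 = 32/13
sR = 160/49 = 160/49
mL = 1·sL + 1·sR = 3648/637
mR = 1·sL + -1·sR = -512/637

32/13 160/49 3648/637 -512/637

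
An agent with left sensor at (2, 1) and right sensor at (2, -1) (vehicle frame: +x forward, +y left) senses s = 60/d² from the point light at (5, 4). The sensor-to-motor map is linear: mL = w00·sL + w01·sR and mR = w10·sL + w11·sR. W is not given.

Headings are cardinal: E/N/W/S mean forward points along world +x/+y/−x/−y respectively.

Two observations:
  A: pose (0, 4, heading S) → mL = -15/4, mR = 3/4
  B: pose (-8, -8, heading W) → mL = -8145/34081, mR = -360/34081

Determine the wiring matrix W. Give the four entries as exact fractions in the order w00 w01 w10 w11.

obs A: pose=(0,4,S) → sL=3, sR=3/2, mL=-15/4, mR=3/4
obs B: pose=(-8,-8,W) → sL=30/197, sR=30/173, mL=-8145/34081, mR=-360/34081
sensor matrix S = [[3, 3/2], [30/197, 30/173]]; det S = 9945/34081
solve [mL_A; mL_B] = S·[w00; w01] and [mR_A; mR_B] = S·[w10; w11]:
  w00 = -1, w01 = -1/2, w10 = 1/2, w11 = -1/2

-1 -1/2 1/2 -1/2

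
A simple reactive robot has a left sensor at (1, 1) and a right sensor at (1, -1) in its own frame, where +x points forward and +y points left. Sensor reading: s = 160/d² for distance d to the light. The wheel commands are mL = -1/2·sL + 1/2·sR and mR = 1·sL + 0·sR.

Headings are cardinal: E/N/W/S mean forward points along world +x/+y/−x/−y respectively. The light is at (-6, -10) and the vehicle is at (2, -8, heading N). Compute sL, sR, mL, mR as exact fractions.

80/29 16/9 -128/261 80/29

left sensor world pos  = (1, -7); dL² = 58
right sensor world pos = (3, -7); dR² = 90
sL = 160/58 = 80/29
sR = 160/90 = 16/9
mL = -1/2·sL + 1/2·sR = -128/261
mR = 1·sL + 0·sR = 80/29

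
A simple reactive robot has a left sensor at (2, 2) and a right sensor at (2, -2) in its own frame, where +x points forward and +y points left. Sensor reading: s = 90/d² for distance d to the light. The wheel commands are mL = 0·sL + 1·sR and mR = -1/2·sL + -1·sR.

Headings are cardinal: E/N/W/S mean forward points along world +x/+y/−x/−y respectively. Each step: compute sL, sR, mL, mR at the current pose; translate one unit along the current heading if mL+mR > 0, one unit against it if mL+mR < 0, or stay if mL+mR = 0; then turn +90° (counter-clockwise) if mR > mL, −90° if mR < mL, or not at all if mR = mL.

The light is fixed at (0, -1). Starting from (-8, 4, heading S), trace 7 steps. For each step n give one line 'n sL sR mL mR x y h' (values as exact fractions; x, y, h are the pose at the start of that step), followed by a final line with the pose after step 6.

0 2 90/109 90/109 -199/109 -8 4 S
1 45/58 45/82 45/82 -4455/4756 -8 5 W
2 18/29 90/89 90/89 -3411/2581 -7 5 N
3 45/37 45/17 45/17 -4095/1258 -7 4 E
4 2 90/109 90/109 -199/109 -8 4 S
5 45/58 45/82 45/82 -4455/4756 -8 5 W
6 18/29 90/89 90/89 -3411/2581 -7 5 N
final -7 4 E

n=0: pose=(-8,4,S); sL=2, sR=90/109; mL=90/109, mR=-199/109; mL+mR=-1 → advance -1; mR−mL=-289/109 → turn -1·90°
n=1: pose=(-8,5,W); sL=45/58, sR=45/82; mL=45/82, mR=-4455/4756; mL+mR=-45/116 → advance -1; mR−mL=-7065/4756 → turn -1·90°
n=2: pose=(-7,5,N); sL=18/29, sR=90/89; mL=90/89, mR=-3411/2581; mL+mR=-9/29 → advance -1; mR−mL=-6021/2581 → turn -1·90°
n=3: pose=(-7,4,E); sL=45/37, sR=45/17; mL=45/17, mR=-4095/1258; mL+mR=-45/74 → advance -1; mR−mL=-7425/1258 → turn -1·90°
n=4: pose=(-8,4,S); sL=2, sR=90/109; mL=90/109, mR=-199/109; mL+mR=-1 → advance -1; mR−mL=-289/109 → turn -1·90°
n=5: pose=(-8,5,W); sL=45/58, sR=45/82; mL=45/82, mR=-4455/4756; mL+mR=-45/116 → advance -1; mR−mL=-7065/4756 → turn -1·90°
n=6: pose=(-7,5,N); sL=18/29, sR=90/89; mL=90/89, mR=-3411/2581; mL+mR=-9/29 → advance -1; mR−mL=-6021/2581 → turn -1·90°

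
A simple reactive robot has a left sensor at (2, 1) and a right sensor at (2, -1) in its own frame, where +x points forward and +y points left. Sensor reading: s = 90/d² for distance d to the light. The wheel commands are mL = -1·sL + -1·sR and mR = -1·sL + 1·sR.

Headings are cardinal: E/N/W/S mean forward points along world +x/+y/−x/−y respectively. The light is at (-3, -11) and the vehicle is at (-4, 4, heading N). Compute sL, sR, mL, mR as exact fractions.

left sensor world pos  = (-5, 6); dL² = 293
right sensor world pos = (-3, 6); dR² = 289
sL = 90/293 = 90/293
sR = 90/289 = 90/289
mL = -1·sL + -1·sR = -52380/84677
mR = -1·sL + 1·sR = 360/84677

90/293 90/289 -52380/84677 360/84677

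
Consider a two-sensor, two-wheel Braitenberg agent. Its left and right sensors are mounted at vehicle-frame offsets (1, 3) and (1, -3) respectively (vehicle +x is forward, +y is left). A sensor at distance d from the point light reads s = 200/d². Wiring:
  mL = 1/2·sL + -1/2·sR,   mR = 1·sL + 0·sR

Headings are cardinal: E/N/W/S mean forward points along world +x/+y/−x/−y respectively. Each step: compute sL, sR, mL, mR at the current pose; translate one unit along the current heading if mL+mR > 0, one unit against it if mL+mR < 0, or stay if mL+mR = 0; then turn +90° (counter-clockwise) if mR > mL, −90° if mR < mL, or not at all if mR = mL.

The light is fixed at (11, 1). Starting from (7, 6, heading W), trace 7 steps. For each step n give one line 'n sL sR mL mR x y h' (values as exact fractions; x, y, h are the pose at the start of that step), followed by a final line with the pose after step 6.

0 200/29 200/89 6000/2581 200/29 7 6 W
1 10 5/2 15/4 10 6 6 S
2 40/13 200/17 -960/221 40/13 6 5 E
3 100/53 100/17 -1800/901 100/53 5 5 N
4 200/49 40/17 720/833 200/49 5 4 W
5 10 25/13 105/26 10 4 4 S
6 200/61 200/37 -2400/2257 200/61 4 3 E
final 5 3 N

n=0: pose=(7,6,W); sL=200/29, sR=200/89; mL=6000/2581, mR=200/29; mL+mR=23800/2581 → advance +1; mR−mL=11800/2581 → turn +1·90°
n=1: pose=(6,6,S); sL=10, sR=5/2; mL=15/4, mR=10; mL+mR=55/4 → advance +1; mR−mL=25/4 → turn +1·90°
n=2: pose=(6,5,E); sL=40/13, sR=200/17; mL=-960/221, mR=40/13; mL+mR=-280/221 → advance -1; mR−mL=1640/221 → turn +1·90°
n=3: pose=(5,5,N); sL=100/53, sR=100/17; mL=-1800/901, mR=100/53; mL+mR=-100/901 → advance -1; mR−mL=3500/901 → turn +1·90°
n=4: pose=(5,4,W); sL=200/49, sR=40/17; mL=720/833, mR=200/49; mL+mR=4120/833 → advance +1; mR−mL=2680/833 → turn +1·90°
n=5: pose=(4,4,S); sL=10, sR=25/13; mL=105/26, mR=10; mL+mR=365/26 → advance +1; mR−mL=155/26 → turn +1·90°
n=6: pose=(4,3,E); sL=200/61, sR=200/37; mL=-2400/2257, mR=200/61; mL+mR=5000/2257 → advance +1; mR−mL=9800/2257 → turn +1·90°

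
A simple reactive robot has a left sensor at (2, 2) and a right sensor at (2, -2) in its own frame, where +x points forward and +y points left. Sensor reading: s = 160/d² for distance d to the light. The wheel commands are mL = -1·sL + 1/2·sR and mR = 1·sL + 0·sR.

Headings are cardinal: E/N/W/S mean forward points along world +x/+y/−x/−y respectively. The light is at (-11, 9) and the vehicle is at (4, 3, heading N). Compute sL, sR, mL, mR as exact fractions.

32/37 32/61 -1360/2257 32/37

left sensor world pos  = (2, 5); dL² = 185
right sensor world pos = (6, 5); dR² = 305
sL = 160/185 = 32/37
sR = 160/305 = 32/61
mL = -1·sL + 1/2·sR = -1360/2257
mR = 1·sL + 0·sR = 32/37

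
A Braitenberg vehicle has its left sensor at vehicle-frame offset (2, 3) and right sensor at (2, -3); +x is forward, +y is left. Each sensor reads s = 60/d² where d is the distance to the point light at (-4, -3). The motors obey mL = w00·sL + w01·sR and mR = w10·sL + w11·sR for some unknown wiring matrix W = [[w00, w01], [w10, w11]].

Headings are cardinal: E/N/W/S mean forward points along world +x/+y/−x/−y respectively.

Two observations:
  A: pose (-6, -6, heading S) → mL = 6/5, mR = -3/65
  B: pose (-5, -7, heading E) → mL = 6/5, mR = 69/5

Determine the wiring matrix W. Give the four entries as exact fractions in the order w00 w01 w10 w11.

obs A: pose=(-6,-6,S) → sL=30/13, sR=6/5, mL=6/5, mR=-3/65
obs B: pose=(-5,-7,E) → sL=30, sR=6/5, mL=6/5, mR=69/5
sensor matrix S = [[30/13, 6/5], [30, 6/5]]; det S = -432/13
solve [mL_A; mL_B] = S·[w00; w01] and [mR_A; mR_B] = S·[w10; w11]:
  w00 = 0, w01 = 1, w10 = 1/2, w11 = -1

0 1 1/2 -1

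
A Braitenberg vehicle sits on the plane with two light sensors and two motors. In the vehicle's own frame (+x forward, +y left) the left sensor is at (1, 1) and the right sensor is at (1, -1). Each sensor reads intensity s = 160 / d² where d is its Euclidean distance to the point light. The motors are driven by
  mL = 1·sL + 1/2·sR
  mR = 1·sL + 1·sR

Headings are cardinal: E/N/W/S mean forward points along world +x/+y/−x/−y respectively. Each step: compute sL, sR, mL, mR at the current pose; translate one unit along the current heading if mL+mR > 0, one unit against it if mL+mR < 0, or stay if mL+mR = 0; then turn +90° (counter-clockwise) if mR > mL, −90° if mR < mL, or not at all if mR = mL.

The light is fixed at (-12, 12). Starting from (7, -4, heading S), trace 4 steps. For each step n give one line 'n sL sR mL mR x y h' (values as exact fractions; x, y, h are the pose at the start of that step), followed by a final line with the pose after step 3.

n=0: pose=(7,-4,S); sL=160/689, sR=160/613; mL=153200/422357, mR=208320/422357; mL+mR=361520/422357 → advance +1; mR−mL=80/613 → turn +1·90°
n=1: pose=(7,-5,E); sL=10/41, sR=40/181; mL=2630/7421, mR=3450/7421; mL+mR=6080/7421 → advance +1; mR−mL=20/181 → turn +1·90°
n=2: pose=(8,-5,N); sL=160/617, sR=160/697; mL=160880/430049, mR=210240/430049; mL+mR=371120/430049 → advance +1; mR−mL=80/697 → turn +1·90°
n=3: pose=(8,-4,W); sL=16/65, sR=80/293; mL=7288/19045, mR=9888/19045; mL+mR=17176/19045 → advance +1; mR−mL=40/293 → turn +1·90°

0 160/689 160/613 153200/422357 208320/422357 7 -4 S
1 10/41 40/181 2630/7421 3450/7421 7 -5 E
2 160/617 160/697 160880/430049 210240/430049 8 -5 N
3 16/65 80/293 7288/19045 9888/19045 8 -4 W
final 7 -4 S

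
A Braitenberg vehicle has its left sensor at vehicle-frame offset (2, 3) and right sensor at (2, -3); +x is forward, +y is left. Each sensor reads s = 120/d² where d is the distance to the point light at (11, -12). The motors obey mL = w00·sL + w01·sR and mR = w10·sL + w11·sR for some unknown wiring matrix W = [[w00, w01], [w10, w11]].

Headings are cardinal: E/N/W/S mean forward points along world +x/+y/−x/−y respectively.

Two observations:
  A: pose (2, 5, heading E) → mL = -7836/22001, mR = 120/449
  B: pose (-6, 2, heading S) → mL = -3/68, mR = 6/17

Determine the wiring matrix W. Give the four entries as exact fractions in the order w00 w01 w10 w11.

obs A: pose=(2,5,E) → sL=120/449, sR=24/49, mL=-7836/22001, mR=120/449
obs B: pose=(-6,2,S) → sL=6/17, sR=15/68, mL=-3/68, mR=6/17
sensor matrix S = [[120/449, 24/49], [6/17, 15/68]]; det S = -42606/374017
solve [mL_A; mL_B] = S·[w00; w01] and [mR_A; mR_B] = S·[w10; w11]:
  w00 = 1/2, w01 = -1, w10 = 1, w11 = 0

1/2 -1 1 0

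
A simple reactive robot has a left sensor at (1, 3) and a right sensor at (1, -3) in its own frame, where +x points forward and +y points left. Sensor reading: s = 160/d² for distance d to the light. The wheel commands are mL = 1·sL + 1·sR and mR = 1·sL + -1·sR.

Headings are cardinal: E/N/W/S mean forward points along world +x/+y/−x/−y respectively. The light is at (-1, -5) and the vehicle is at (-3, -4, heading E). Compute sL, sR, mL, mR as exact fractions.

left sensor world pos  = (-2, -1); dL² = 17
right sensor world pos = (-2, -7); dR² = 5
sL = 160/17 = 160/17
sR = 160/5 = 32
mL = 1·sL + 1·sR = 704/17
mR = 1·sL + -1·sR = -384/17

160/17 32 704/17 -384/17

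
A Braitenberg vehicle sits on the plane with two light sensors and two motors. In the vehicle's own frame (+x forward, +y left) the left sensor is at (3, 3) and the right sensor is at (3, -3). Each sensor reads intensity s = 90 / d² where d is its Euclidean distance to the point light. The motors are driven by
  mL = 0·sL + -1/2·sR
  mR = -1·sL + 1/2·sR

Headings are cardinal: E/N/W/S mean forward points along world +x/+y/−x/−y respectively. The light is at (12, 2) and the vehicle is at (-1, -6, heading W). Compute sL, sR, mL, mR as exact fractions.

90/377 90/281 -45/281 -8325/105937

left sensor world pos  = (-4, -9); dL² = 377
right sensor world pos = (-4, -3); dR² = 281
sL = 90/377 = 90/377
sR = 90/281 = 90/281
mL = 0·sL + -1/2·sR = -45/281
mR = -1·sL + 1/2·sR = -8325/105937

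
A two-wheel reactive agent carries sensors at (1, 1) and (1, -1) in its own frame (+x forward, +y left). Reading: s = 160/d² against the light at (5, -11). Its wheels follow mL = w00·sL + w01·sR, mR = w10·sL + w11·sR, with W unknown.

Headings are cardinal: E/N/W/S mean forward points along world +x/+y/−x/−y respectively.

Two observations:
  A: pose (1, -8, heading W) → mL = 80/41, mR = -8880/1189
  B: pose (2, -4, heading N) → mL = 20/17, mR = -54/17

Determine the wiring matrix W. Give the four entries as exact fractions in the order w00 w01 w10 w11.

obs A: pose=(1,-8,W) → sL=160/29, sR=160/41, mL=80/41, mR=-8880/1189
obs B: pose=(2,-4,N) → sL=2, sR=40/17, mL=20/17, mR=-54/17
sensor matrix S = [[160/29, 160/41], [2, 40/17]]; det S = 104640/20213
solve [mL_A; mL_B] = S·[w00; w01] and [mR_A; mR_B] = S·[w10; w11]:
  w00 = 0, w01 = 1/2, w10 = -1, w11 = -1/2

0 1/2 -1 -1/2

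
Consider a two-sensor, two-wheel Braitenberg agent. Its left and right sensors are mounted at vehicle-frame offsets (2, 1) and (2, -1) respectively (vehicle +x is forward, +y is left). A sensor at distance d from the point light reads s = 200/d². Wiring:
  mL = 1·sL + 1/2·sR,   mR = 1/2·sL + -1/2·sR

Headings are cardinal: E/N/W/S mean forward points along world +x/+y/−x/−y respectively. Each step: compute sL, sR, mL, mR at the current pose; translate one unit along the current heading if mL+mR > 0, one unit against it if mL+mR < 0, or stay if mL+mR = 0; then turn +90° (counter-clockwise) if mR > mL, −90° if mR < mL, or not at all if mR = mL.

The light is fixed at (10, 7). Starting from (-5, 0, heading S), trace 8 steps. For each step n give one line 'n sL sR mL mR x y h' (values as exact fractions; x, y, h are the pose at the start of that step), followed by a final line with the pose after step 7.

n=0: pose=(-5,0,S); sL=200/277, sR=200/337; mL=95100/93349, mR=6000/93349; mL+mR=300/277 → advance +1; mR−mL=-89100/93349 → turn -1·90°
n=1: pose=(-5,-1,W); sL=20/37, sR=100/169; mL=5230/6253, mR=-160/6253; mL+mR=30/37 → advance +1; mR−mL=-5390/6253 → turn -1·90°
n=2: pose=(-6,-1,N); sL=8/13, sR=200/261; mL=3388/3393, mR=-256/3393; mL+mR=12/13 → advance +1; mR−mL=-3644/3393 → turn -1·90°
n=3: pose=(-6,0,E); sL=25/29, sR=10/13; mL=470/377, mR=35/754; mL+mR=75/58 → advance +1; mR−mL=-905/754 → turn -1·90°
n=4: pose=(-5,0,S); sL=200/277, sR=200/337; mL=95100/93349, mR=6000/93349; mL+mR=300/277 → advance +1; mR−mL=-89100/93349 → turn -1·90°
n=5: pose=(-5,-1,W); sL=20/37, sR=100/169; mL=5230/6253, mR=-160/6253; mL+mR=30/37 → advance +1; mR−mL=-5390/6253 → turn -1·90°
n=6: pose=(-6,-1,N); sL=8/13, sR=200/261; mL=3388/3393, mR=-256/3393; mL+mR=12/13 → advance +1; mR−mL=-3644/3393 → turn -1·90°
n=7: pose=(-6,0,E); sL=25/29, sR=10/13; mL=470/377, mR=35/754; mL+mR=75/58 → advance +1; mR−mL=-905/754 → turn -1·90°

0 200/277 200/337 95100/93349 6000/93349 -5 0 S
1 20/37 100/169 5230/6253 -160/6253 -5 -1 W
2 8/13 200/261 3388/3393 -256/3393 -6 -1 N
3 25/29 10/13 470/377 35/754 -6 0 E
4 200/277 200/337 95100/93349 6000/93349 -5 0 S
5 20/37 100/169 5230/6253 -160/6253 -5 -1 W
6 8/13 200/261 3388/3393 -256/3393 -6 -1 N
7 25/29 10/13 470/377 35/754 -6 0 E
final -5 0 S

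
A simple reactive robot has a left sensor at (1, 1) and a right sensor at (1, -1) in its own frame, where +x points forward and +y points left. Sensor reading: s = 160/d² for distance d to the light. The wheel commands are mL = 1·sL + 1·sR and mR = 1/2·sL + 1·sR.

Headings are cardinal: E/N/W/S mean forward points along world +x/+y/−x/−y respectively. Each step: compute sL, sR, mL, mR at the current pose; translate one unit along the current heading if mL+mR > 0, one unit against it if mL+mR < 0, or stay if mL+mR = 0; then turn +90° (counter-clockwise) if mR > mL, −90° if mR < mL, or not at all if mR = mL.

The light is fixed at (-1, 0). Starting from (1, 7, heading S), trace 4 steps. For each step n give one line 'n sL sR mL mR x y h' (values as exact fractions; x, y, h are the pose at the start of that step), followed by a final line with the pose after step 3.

n=0: pose=(1,7,S); sL=32/9, sR=160/37; mL=2624/333, mR=2032/333; mL+mR=1552/111 → advance +1; mR−mL=-16/9 → turn -1·90°
n=1: pose=(1,6,W); sL=80/13, sR=16/5; mL=608/65, mR=408/65; mL+mR=1016/65 → advance +1; mR−mL=-40/13 → turn -1·90°
n=2: pose=(0,6,N); sL=160/49, sR=160/53; mL=16320/2597, mR=12080/2597; mL+mR=28400/2597 → advance +1; mR−mL=-80/49 → turn -1·90°
n=3: pose=(0,7,E); sL=40/17, sR=4; mL=108/17, mR=88/17; mL+mR=196/17 → advance +1; mR−mL=-20/17 → turn -1·90°

0 32/9 160/37 2624/333 2032/333 1 7 S
1 80/13 16/5 608/65 408/65 1 6 W
2 160/49 160/53 16320/2597 12080/2597 0 6 N
3 40/17 4 108/17 88/17 0 7 E
final 1 7 S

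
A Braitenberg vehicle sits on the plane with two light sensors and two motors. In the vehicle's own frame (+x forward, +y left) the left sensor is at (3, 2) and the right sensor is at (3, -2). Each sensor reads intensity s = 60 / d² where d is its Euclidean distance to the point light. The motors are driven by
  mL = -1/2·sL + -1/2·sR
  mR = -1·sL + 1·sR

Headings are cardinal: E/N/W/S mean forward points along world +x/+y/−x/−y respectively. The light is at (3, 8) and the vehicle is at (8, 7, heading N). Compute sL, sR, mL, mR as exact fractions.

left sensor world pos  = (6, 10); dL² = 13
right sensor world pos = (10, 10); dR² = 53
sL = 60/13 = 60/13
sR = 60/53 = 60/53
mL = -1/2·sL + -1/2·sR = -1980/689
mR = -1·sL + 1·sR = -2400/689

60/13 60/53 -1980/689 -2400/689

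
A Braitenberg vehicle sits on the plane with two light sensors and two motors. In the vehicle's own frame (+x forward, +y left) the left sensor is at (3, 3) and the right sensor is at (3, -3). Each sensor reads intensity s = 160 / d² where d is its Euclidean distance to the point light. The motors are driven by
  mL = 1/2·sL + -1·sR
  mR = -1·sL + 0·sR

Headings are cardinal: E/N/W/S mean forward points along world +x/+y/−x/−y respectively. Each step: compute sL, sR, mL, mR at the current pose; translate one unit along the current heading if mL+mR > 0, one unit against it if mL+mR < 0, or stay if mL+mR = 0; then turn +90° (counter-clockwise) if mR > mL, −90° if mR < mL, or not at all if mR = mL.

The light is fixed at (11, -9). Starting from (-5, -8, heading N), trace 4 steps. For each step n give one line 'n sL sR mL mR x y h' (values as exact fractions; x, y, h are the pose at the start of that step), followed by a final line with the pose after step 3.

0 160/377 32/37 -9104/13949 -160/377 -5 -8 N
1 16/37 16/37 -8/37 -16/37 -5 -9 W
2 160/333 160/153 -1520/1887 -160/333 -4 -9 N
3 8/17 20/41 -176/697 -8/17 -4 -10 W
final -3 -10 N

n=0: pose=(-5,-8,N); sL=160/377, sR=32/37; mL=-9104/13949, mR=-160/377; mL+mR=-15024/13949 → advance -1; mR−mL=3184/13949 → turn +1·90°
n=1: pose=(-5,-9,W); sL=16/37, sR=16/37; mL=-8/37, mR=-16/37; mL+mR=-24/37 → advance -1; mR−mL=-8/37 → turn -1·90°
n=2: pose=(-4,-9,N); sL=160/333, sR=160/153; mL=-1520/1887, mR=-160/333; mL+mR=-7280/5661 → advance -1; mR−mL=1840/5661 → turn +1·90°
n=3: pose=(-4,-10,W); sL=8/17, sR=20/41; mL=-176/697, mR=-8/17; mL+mR=-504/697 → advance -1; mR−mL=-152/697 → turn -1·90°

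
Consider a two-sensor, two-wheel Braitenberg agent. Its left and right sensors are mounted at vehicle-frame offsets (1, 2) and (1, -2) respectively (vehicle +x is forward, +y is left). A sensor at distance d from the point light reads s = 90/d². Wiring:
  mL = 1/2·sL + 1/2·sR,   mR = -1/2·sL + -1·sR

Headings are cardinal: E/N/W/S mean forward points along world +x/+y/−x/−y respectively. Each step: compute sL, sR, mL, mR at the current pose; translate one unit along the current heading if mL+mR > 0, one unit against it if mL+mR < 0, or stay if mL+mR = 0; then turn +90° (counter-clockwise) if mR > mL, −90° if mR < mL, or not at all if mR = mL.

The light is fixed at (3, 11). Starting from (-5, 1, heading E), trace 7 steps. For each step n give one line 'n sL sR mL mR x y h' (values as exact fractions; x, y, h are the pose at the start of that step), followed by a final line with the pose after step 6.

0 90/113 90/193 13770/21809 -18855/21809 -5 1 E
1 9/17 45/121 927/2057 -2619/4114 -6 1 S
2 90/221 90/149 16650/32929 -26595/32929 -6 2 W
3 45/82 9/10 297/410 -963/820 -5 2 N
4 90/113 90/193 13770/21809 -18855/21809 -5 1 E
5 9/17 45/121 927/2057 -2619/4114 -6 1 S
6 90/221 90/149 16650/32929 -26595/32929 -6 2 W
final -5 2 N

n=0: pose=(-5,1,E); sL=90/113, sR=90/193; mL=13770/21809, mR=-18855/21809; mL+mR=-45/193 → advance -1; mR−mL=-32625/21809 → turn -1·90°
n=1: pose=(-6,1,S); sL=9/17, sR=45/121; mL=927/2057, mR=-2619/4114; mL+mR=-45/242 → advance -1; mR−mL=-4473/4114 → turn -1·90°
n=2: pose=(-6,2,W); sL=90/221, sR=90/149; mL=16650/32929, mR=-26595/32929; mL+mR=-45/149 → advance -1; mR−mL=-43245/32929 → turn -1·90°
n=3: pose=(-5,2,N); sL=45/82, sR=9/10; mL=297/410, mR=-963/820; mL+mR=-9/20 → advance -1; mR−mL=-1557/820 → turn -1·90°
n=4: pose=(-5,1,E); sL=90/113, sR=90/193; mL=13770/21809, mR=-18855/21809; mL+mR=-45/193 → advance -1; mR−mL=-32625/21809 → turn -1·90°
n=5: pose=(-6,1,S); sL=9/17, sR=45/121; mL=927/2057, mR=-2619/4114; mL+mR=-45/242 → advance -1; mR−mL=-4473/4114 → turn -1·90°
n=6: pose=(-6,2,W); sL=90/221, sR=90/149; mL=16650/32929, mR=-26595/32929; mL+mR=-45/149 → advance -1; mR−mL=-43245/32929 → turn -1·90°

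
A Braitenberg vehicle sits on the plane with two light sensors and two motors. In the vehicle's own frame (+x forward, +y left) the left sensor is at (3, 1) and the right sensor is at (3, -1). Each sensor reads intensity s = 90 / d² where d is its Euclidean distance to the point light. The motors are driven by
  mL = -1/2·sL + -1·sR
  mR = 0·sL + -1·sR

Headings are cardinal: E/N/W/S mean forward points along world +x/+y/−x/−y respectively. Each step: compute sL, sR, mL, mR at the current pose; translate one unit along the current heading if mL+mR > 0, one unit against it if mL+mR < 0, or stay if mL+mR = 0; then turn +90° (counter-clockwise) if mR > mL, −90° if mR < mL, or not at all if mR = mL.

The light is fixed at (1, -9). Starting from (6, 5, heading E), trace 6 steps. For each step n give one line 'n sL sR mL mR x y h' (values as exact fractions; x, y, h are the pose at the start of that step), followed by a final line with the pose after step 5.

0 90/289 90/233 -36495/67337 -90/233 6 5 E
1 45/149 45/157 -20475/46786 -45/157 5 5 N
2 18/29 90/197 -4383/5713 -90/197 5 4 W
3 45/68 45/58 -4365/3944 -45/58 6 4 S
4 90/289 90/233 -36495/67337 -90/233 6 5 E
5 45/149 45/157 -20475/46786 -45/157 5 5 N
final 5 4 W

n=0: pose=(6,5,E); sL=90/289, sR=90/233; mL=-36495/67337, mR=-90/233; mL+mR=-62505/67337 → advance -1; mR−mL=45/289 → turn +1·90°
n=1: pose=(5,5,N); sL=45/149, sR=45/157; mL=-20475/46786, mR=-45/157; mL+mR=-33885/46786 → advance -1; mR−mL=45/298 → turn +1·90°
n=2: pose=(5,4,W); sL=18/29, sR=90/197; mL=-4383/5713, mR=-90/197; mL+mR=-6993/5713 → advance -1; mR−mL=9/29 → turn +1·90°
n=3: pose=(6,4,S); sL=45/68, sR=45/58; mL=-4365/3944, mR=-45/58; mL+mR=-7425/3944 → advance -1; mR−mL=45/136 → turn +1·90°
n=4: pose=(6,5,E); sL=90/289, sR=90/233; mL=-36495/67337, mR=-90/233; mL+mR=-62505/67337 → advance -1; mR−mL=45/289 → turn +1·90°
n=5: pose=(5,5,N); sL=45/149, sR=45/157; mL=-20475/46786, mR=-45/157; mL+mR=-33885/46786 → advance -1; mR−mL=45/298 → turn +1·90°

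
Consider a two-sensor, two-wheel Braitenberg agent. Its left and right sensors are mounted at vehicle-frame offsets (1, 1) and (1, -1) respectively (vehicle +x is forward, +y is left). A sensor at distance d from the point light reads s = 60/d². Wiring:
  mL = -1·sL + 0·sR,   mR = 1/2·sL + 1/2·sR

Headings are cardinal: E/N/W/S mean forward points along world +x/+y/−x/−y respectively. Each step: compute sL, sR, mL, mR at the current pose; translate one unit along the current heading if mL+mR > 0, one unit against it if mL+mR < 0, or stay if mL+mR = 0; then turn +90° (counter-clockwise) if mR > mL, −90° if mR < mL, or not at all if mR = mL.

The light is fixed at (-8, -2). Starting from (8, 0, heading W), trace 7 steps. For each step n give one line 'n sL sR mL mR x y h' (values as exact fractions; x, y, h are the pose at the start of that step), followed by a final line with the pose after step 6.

0 30/113 10/39 -30/113 1150/4407 8 0 W
1 12/65 60/257 -12/65 3492/16705 9 0 S
2 15/82 5/27 -15/82 815/4428 9 -1 E
3 60/293 12/73 -60/293 3948/21389 10 -1 N
4 6/29 6/29 -6/29 6/29 10 -2 W
5 30/181 6/29 -30/181 978/5249 10 -2 S
6 60/361 12/73 -60/361 4356/26353 10 -3 E
final 9 -3 N

n=0: pose=(8,0,W); sL=30/113, sR=10/39; mL=-30/113, mR=1150/4407; mL+mR=-20/4407 → advance -1; mR−mL=2320/4407 → turn +1·90°
n=1: pose=(9,0,S); sL=12/65, sR=60/257; mL=-12/65, mR=3492/16705; mL+mR=408/16705 → advance +1; mR−mL=6576/16705 → turn +1·90°
n=2: pose=(9,-1,E); sL=15/82, sR=5/27; mL=-15/82, mR=815/4428; mL+mR=5/4428 → advance +1; mR−mL=1625/4428 → turn +1·90°
n=3: pose=(10,-1,N); sL=60/293, sR=12/73; mL=-60/293, mR=3948/21389; mL+mR=-432/21389 → advance -1; mR−mL=8328/21389 → turn +1·90°
n=4: pose=(10,-2,W); sL=6/29, sR=6/29; mL=-6/29, mR=6/29; mL+mR=0 → advance +0; mR−mL=12/29 → turn +1·90°
n=5: pose=(10,-2,S); sL=30/181, sR=6/29; mL=-30/181, mR=978/5249; mL+mR=108/5249 → advance +1; mR−mL=1848/5249 → turn +1·90°
n=6: pose=(10,-3,E); sL=60/361, sR=12/73; mL=-60/361, mR=4356/26353; mL+mR=-24/26353 → advance -1; mR−mL=8736/26353 → turn +1·90°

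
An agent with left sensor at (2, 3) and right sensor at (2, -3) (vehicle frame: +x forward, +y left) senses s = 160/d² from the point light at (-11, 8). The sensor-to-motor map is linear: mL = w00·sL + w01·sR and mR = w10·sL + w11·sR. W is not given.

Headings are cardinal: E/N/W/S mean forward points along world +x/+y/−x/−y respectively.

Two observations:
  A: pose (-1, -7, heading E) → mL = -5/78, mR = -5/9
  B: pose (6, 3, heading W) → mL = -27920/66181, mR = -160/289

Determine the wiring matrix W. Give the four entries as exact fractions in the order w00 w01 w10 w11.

obs A: pose=(-1,-7,E) → sL=5/9, sR=40/117, mL=-5/78, mR=-5/9
obs B: pose=(6,3,W) → sL=160/289, sR=160/229, mL=-27920/66181, mR=-160/289
sensor matrix S = [[5/9, 40/117], [160/289, 160/229]]; det S = 1540000/7743177
solve [mL_A; mL_B] = S·[w00; w01] and [mR_A; mR_B] = S·[w10; w11]:
  w00 = 1/2, w01 = -1, w10 = -1, w11 = 0

1/2 -1 -1 0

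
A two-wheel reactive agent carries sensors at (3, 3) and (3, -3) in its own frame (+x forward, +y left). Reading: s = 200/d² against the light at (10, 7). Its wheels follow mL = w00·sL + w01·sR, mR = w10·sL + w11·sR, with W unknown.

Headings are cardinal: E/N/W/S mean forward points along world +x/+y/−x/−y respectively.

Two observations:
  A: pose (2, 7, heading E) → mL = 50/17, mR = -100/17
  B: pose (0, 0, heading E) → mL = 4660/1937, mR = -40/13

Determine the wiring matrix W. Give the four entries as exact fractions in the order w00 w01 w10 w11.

obs A: pose=(2,7,E) → sL=100/17, sR=100/17, mL=50/17, mR=-100/17
obs B: pose=(0,0,E) → sL=40/13, sR=200/149, mL=4660/1937, mR=-40/13
sensor matrix S = [[100/17, 100/17], [40/13, 200/149]]; det S = -336000/32929
solve [mL_A; mL_B] = S·[w00; w01] and [mR_A; mR_B] = S·[w10; w11]:
  w00 = 1, w01 = -1/2, w10 = -1, w11 = 0

1 -1/2 -1 0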